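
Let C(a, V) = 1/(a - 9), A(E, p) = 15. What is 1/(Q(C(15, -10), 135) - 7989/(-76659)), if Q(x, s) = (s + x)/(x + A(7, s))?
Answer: 2325323/20965816 ≈ 0.11091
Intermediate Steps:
C(a, V) = 1/(-9 + a)
Q(x, s) = (s + x)/(15 + x) (Q(x, s) = (s + x)/(x + 15) = (s + x)/(15 + x))
1/(Q(C(15, -10), 135) - 7989/(-76659)) = 1/((135 + 1/(-9 + 15))/(15 + 1/(-9 + 15)) - 7989/(-76659)) = 1/((135 + 1/6)/(15 + 1/6) - 7989*(-1/76659)) = 1/((135 + ⅙)/(15 + ⅙) + 2663/25553) = 1/((811/6)/(91/6) + 2663/25553) = 1/((6/91)*(811/6) + 2663/25553) = 1/(811/91 + 2663/25553) = 1/(20965816/2325323) = 2325323/20965816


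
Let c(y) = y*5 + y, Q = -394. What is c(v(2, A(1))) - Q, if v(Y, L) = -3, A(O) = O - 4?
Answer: 376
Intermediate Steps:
A(O) = -4 + O
c(y) = 6*y (c(y) = 5*y + y = 6*y)
c(v(2, A(1))) - Q = 6*(-3) - 1*(-394) = -18 + 394 = 376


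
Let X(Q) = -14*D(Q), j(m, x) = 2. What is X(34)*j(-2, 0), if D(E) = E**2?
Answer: -32368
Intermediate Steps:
X(Q) = -14*Q**2
X(34)*j(-2, 0) = -14*34**2*2 = -14*1156*2 = -16184*2 = -32368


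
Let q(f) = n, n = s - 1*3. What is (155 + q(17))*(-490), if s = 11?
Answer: -79870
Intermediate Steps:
n = 8 (n = 11 - 1*3 = 11 - 3 = 8)
q(f) = 8
(155 + q(17))*(-490) = (155 + 8)*(-490) = 163*(-490) = -79870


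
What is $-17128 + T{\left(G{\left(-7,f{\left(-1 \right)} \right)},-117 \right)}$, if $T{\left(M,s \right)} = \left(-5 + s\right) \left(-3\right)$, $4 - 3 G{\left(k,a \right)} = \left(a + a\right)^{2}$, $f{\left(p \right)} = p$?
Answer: $-16762$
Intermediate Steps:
$G{\left(k,a \right)} = \frac{4}{3} - \frac{4 a^{2}}{3}$ ($G{\left(k,a \right)} = \frac{4}{3} - \frac{\left(a + a\right)^{2}}{3} = \frac{4}{3} - \frac{\left(2 a\right)^{2}}{3} = \frac{4}{3} - \frac{4 a^{2}}{3}$)
$T{\left(M,s \right)} = 15 - 3 s$
$-17128 + T{\left(G{\left(-7,f{\left(-1 \right)} \right)},-117 \right)} = -17128 + \left(15 - -351\right) = -17128 + \left(15 + 351\right) = -17128 + 366 = -16762$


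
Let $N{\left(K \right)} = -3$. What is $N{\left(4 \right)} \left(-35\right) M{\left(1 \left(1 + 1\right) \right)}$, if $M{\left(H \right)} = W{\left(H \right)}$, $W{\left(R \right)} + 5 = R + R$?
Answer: $-105$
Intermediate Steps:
$W{\left(R \right)} = -5 + 2 R$ ($W{\left(R \right)} = -5 + \left(R + R\right) = -5 + 2 R$)
$M{\left(H \right)} = -5 + 2 H$
$N{\left(4 \right)} \left(-35\right) M{\left(1 \left(1 + 1\right) \right)} = \left(-3\right) \left(-35\right) \left(-5 + 2 \cdot 1 \left(1 + 1\right)\right) = 105 \left(-5 + 2 \cdot 1 \cdot 2\right) = 105 \left(-5 + 2 \cdot 2\right) = 105 \left(-5 + 4\right) = 105 \left(-1\right) = -105$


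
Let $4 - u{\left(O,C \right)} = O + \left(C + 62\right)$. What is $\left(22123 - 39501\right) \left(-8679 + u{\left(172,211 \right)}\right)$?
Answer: $158487360$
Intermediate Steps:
$u{\left(O,C \right)} = -58 - C - O$ ($u{\left(O,C \right)} = 4 - \left(O + \left(C + 62\right)\right) = 4 - \left(O + \left(62 + C\right)\right) = 4 - \left(62 + C + O\right) = -58 - C - O$)
$\left(22123 - 39501\right) \left(-8679 + u{\left(172,211 \right)}\right) = \left(22123 - 39501\right) \left(-8679 - 441\right) = - 17378 \left(-8679 - 441\right) = \left(-17378\right) \left(-9120\right) = 158487360$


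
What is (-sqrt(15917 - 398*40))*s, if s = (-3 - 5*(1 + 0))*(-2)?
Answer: -16*I*sqrt(3) ≈ -27.713*I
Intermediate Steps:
s = 16 (s = (-3 - 5*1)*(-2) = (-3 - 5)*(-2) = -8*(-2) = 16)
(-sqrt(15917 - 398*40))*s = -sqrt(15917 - 398*40)*16 = -sqrt(15917 - 15920)*16 = -sqrt(-3)*16 = -I*sqrt(3)*16 = -16*I*sqrt(3)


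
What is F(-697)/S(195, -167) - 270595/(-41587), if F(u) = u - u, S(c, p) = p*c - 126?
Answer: 20815/3199 ≈ 6.5067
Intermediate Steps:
S(c, p) = -126 + c*p (S(c, p) = c*p - 126 = -126 + c*p)
F(u) = 0
F(-697)/S(195, -167) - 270595/(-41587) = 0/(-126 + 195*(-167)) - 270595/(-41587) = 0/(-126 - 32565) - 270595*(-1/41587) = 0/(-32691) + 20815/3199 = 0*(-1/32691) + 20815/3199 = 0 + 20815/3199 = 20815/3199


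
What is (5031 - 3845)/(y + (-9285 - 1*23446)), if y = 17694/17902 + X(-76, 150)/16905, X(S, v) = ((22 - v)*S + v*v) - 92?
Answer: -29910258805/825384704489 ≈ -0.036238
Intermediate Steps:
X(S, v) = -92 + v² + S*(22 - v) (X(S, v) = (S*(22 - v) + v²) - 92 = (v² + S*(22 - v)) - 92 = -92 + v² + S*(22 - v))
y = 145735957/50438885 (y = 17694/17902 + (-92 + 150² + 22*(-76) - 1*(-76)*150)/16905 = 17694*(1/17902) + (-92 + 22500 - 1672 + 11400)*(1/16905) = 8847/8951 + 32136*(1/16905) = 8847/8951 + 10712/5635 = 145735957/50438885 ≈ 2.8894)
(5031 - 3845)/(y + (-9285 - 1*23446)) = (5031 - 3845)/(145735957/50438885 + (-9285 - 1*23446)) = 1186/(145735957/50438885 + (-9285 - 23446)) = 1186/(145735957/50438885 - 32731) = 1186/(-1650769408978/50438885) = 1186*(-50438885/1650769408978) = -29910258805/825384704489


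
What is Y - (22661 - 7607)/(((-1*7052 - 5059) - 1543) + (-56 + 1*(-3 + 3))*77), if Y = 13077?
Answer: 9036786/691 ≈ 13078.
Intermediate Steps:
Y - (22661 - 7607)/(((-1*7052 - 5059) - 1543) + (-56 + 1*(-3 + 3))*77) = 13077 - (22661 - 7607)/(((-1*7052 - 5059) - 1543) + (-56 + 1*(-3 + 3))*77) = 13077 - 15054/(((-7052 - 5059) - 1543) + (-56 + 1*0)*77) = 13077 - 15054/((-12111 - 1543) + (-56 + 0)*77) = 13077 - 15054/(-13654 - 56*77) = 13077 - 15054/(-13654 - 4312) = 13077 - 15054/(-17966) = 13077 - 15054*(-1)/17966 = 13077 - 1*(-579/691) = 13077 + 579/691 = 9036786/691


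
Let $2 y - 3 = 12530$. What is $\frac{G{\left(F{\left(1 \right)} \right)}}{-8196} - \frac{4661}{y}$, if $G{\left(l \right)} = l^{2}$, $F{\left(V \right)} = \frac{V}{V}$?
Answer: $- \frac{76415645}{102720468} \approx -0.74392$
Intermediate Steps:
$F{\left(V \right)} = 1$
$y = \frac{12533}{2}$ ($y = \frac{3}{2} + \frac{1}{2} \cdot 12530 = \frac{3}{2} + 6265 = \frac{12533}{2} \approx 6266.5$)
$\frac{G{\left(F{\left(1 \right)} \right)}}{-8196} - \frac{4661}{y} = \frac{1^{2}}{-8196} - \frac{4661}{\frac{12533}{2}} = 1 \left(- \frac{1}{8196}\right) - \frac{9322}{12533} = - \frac{1}{8196} - \frac{9322}{12533} = - \frac{76415645}{102720468}$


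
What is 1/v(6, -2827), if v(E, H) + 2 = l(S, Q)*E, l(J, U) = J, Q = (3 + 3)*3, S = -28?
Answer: -1/170 ≈ -0.0058824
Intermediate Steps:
Q = 18 (Q = 6*3 = 18)
v(E, H) = -2 - 28*E
1/v(6, -2827) = 1/(-2 - 28*6) = 1/(-2 - 168) = 1/(-170) = -1/170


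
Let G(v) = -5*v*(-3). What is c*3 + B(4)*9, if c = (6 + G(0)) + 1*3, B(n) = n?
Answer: 63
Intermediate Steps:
G(v) = 15*v
c = 9 (c = (6 + 15*0) + 1*3 = (6 + 0) + 3 = 6 + 3 = 9)
c*3 + B(4)*9 = 9*3 + 4*9 = 27 + 36 = 63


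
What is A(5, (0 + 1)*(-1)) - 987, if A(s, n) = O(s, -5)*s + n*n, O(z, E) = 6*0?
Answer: -986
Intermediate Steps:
O(z, E) = 0
A(s, n) = n² (A(s, n) = 0*s + n*n = 0 + n² = n²)
A(5, (0 + 1)*(-1)) - 987 = ((0 + 1)*(-1))² - 987 = (1*(-1))² - 987 = (-1)² - 987 = 1 - 987 = -986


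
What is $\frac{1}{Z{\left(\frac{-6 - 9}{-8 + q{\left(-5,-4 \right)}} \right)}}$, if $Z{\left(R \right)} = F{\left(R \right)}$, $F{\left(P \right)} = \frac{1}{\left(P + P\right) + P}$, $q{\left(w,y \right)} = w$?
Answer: $\frac{45}{13} \approx 3.4615$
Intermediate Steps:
$F{\left(P \right)} = \frac{1}{3 P}$ ($F{\left(P \right)} = \frac{1}{2 P + P} = \frac{1}{3 P}$)
$Z{\left(R \right)} = \frac{1}{3 R}$
$\frac{1}{Z{\left(\frac{-6 - 9}{-8 + q{\left(-5,-4 \right)}} \right)}} = \frac{1}{\frac{1}{3} \frac{1}{\left(-6 - 9\right) \frac{1}{-8 - 5}}} = \frac{1}{\frac{1}{3} \frac{1}{\left(-15\right) \frac{1}{-13}}} = \frac{1}{\frac{1}{3} \frac{1}{\left(-15\right) \left(- \frac{1}{13}\right)}} = \frac{1}{\frac{1}{3} \frac{1}{\frac{15}{13}}} = \frac{1}{\frac{1}{3} \cdot \frac{13}{15}} = \frac{1}{\frac{13}{45}} = \frac{45}{13}$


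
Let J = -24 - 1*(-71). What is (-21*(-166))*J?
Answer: 163842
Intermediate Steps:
J = 47 (J = -24 + 71 = 47)
(-21*(-166))*J = -21*(-166)*47 = 3486*47 = 163842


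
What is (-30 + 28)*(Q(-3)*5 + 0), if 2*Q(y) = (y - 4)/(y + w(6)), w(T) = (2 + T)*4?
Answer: 35/29 ≈ 1.2069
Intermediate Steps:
w(T) = 8 + 4*T
Q(y) = (-4 + y)/(2*(32 + y)) (Q(y) = ((y - 4)/(y + (8 + 4*6)))/2 = ((-4 + y)/(y + (8 + 24)))/2 = ((-4 + y)/(y + 32))/2 = ((-4 + y)/(32 + y))/2 = (-4 + y)/(2*(32 + y)))
(-30 + 28)*(Q(-3)*5 + 0) = (-30 + 28)*(((-4 - 3)/(2*(32 - 3)))*5 + 0) = -2*(((½)*(-7)/29)*5 + 0) = -2*(((½)*(1/29)*(-7))*5 + 0) = -2*(-7/58*5 + 0) = -2*(-35/58 + 0) = -2*(-35/58) = 35/29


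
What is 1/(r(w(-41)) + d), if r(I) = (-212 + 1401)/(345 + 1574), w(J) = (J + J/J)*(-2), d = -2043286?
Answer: -1919/3921064645 ≈ -4.8941e-7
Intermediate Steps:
w(J) = -2 - 2*J (w(J) = (J + 1)*(-2) = (1 + J)*(-2) = -2 - 2*J)
r(I) = 1189/1919
1/(r(w(-41)) + d) = 1/(1189/1919 - 2043286) = 1/(-3921064645/1919) = -1919/3921064645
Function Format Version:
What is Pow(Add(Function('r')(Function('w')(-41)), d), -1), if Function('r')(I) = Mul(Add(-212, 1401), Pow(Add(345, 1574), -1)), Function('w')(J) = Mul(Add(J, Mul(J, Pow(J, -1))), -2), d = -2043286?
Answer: Rational(-1919, 3921064645) ≈ -4.8941e-7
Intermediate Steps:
Function('w')(J) = Add(-2, Mul(-2, J)) (Function('w')(J) = Mul(Add(J, 1), -2) = Mul(Add(1, J), -2) = Add(-2, Mul(-2, J)))
Function('r')(I) = Rational(1189, 1919) (Function('r')(I) = Mul(1189, Pow(1919, -1)) = Mul(1189, Rational(1, 1919)) = Rational(1189, 1919))
Pow(Add(Function('r')(Function('w')(-41)), d), -1) = Pow(Add(Rational(1189, 1919), -2043286), -1) = Pow(Rational(-3921064645, 1919), -1) = Rational(-1919, 3921064645)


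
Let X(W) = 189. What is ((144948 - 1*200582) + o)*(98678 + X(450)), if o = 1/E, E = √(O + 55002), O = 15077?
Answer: -5500366678 + 98867*√70079/70079 ≈ -5.5004e+9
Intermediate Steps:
E = √70079 (E = √(15077 + 55002) = √70079 ≈ 264.72)
o = √70079/70079 (o = 1/(√70079) = √70079/70079 ≈ 0.0037775)
((144948 - 1*200582) + o)*(98678 + X(450)) = ((144948 - 1*200582) + √70079/70079)*(98678 + 189) = ((144948 - 200582) + √70079/70079)*98867 = (-55634 + √70079/70079)*98867 = -5500366678 + 98867*√70079/70079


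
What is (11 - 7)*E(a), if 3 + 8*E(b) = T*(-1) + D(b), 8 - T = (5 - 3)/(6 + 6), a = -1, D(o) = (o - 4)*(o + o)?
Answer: -5/12 ≈ -0.41667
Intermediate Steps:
D(o) = 2*o*(-4 + o) (D(o) = (-4 + o)*(2*o) = 2*o*(-4 + o))
T = 47/6 (T = 8 - (5 - 3)/(6 + 6) = 8 - 2/12 = 8 - 1*⅙ = 8 - ⅙ = 47/6 ≈ 7.8333)
E(b) = -65/48 + b*(-4 + b)/4 (E(b) = -3/8 + ((47/6)*(-1) + 2*b*(-4 + b))/8 = -3/8 + (-47/6 + 2*b*(-4 + b))/8 = -3/8 + (-47/48 + b*(-4 + b)/4) = -65/48 + b*(-4 + b)/4)
(11 - 7)*E(a) = (11 - 7)*(-65/48 + (¼)*(-1)*(-4 - 1)) = 4*(-65/48 + (¼)*(-1)*(-5)) = 4*(-65/48 + 5/4) = 4*(-5/48) = -5/12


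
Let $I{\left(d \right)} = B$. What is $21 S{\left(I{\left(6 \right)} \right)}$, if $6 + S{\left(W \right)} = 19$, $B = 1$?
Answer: $273$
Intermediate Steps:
$I{\left(d \right)} = 1$
$S{\left(W \right)} = 13$ ($S{\left(W \right)} = -6 + 19 = 13$)
$21 S{\left(I{\left(6 \right)} \right)} = 21 \cdot 13 = 273$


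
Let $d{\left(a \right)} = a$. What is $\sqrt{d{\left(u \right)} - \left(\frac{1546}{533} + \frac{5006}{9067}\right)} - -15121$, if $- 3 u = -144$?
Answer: $15121 + \frac{2 \sqrt{260101759176857}}{4832711} \approx 15128.0$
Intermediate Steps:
$u = 48$ ($u = \left(- \frac{1}{3}\right) \left(-144\right) = 48$)
$\sqrt{d{\left(u \right)} - \left(\frac{1546}{533} + \frac{5006}{9067}\right)} - -15121 = \sqrt{48 - \left(\frac{1546}{533} + \frac{5006}{9067}\right)} - -15121 = \sqrt{48 - \frac{16685780}{4832711}} + 15121 = \sqrt{\frac{215284348}{4832711}} + 15121 = \frac{2 \sqrt{260101759176857}}{4832711} + 15121 = 15121 + \frac{2 \sqrt{260101759176857}}{4832711}$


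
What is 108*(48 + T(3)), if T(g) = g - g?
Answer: 5184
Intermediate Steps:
T(g) = 0
108*(48 + T(3)) = 108*(48 + 0) = 108*48 = 5184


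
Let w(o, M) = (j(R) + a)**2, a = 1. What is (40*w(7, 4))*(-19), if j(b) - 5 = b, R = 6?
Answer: -109440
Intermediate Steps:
j(b) = 5 + b
w(o, M) = 144 (w(o, M) = ((5 + 6) + 1)**2 = (11 + 1)**2 = 12**2 = 144)
(40*w(7, 4))*(-19) = (40*144)*(-19) = 5760*(-19) = -109440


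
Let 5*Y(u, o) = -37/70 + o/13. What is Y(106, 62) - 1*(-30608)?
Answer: 139270259/4550 ≈ 30609.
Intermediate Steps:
Y(u, o) = -37/350 + o/65 (Y(u, o) = (-37/70 + o/13)/5 = -37/350 + o/65)
Y(106, 62) - 1*(-30608) = (-37/350 + (1/65)*62) - 1*(-30608) = (-37/350 + 62/65) + 30608 = 3859/4550 + 30608 = 139270259/4550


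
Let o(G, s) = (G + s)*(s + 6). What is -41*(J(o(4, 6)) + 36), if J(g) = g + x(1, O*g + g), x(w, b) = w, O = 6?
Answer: -6437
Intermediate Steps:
o(G, s) = (6 + s)*(G + s) (o(G, s) = (G + s)*(6 + s) = (6 + s)*(G + s))
J(g) = 1 + g (J(g) = g + 1 = 1 + g)
-41*(J(o(4, 6)) + 36) = -41*((1 + (6² + 6*4 + 6*6 + 4*6)) + 36) = -41*((1 + (36 + 24 + 36 + 24)) + 36) = -41*((1 + 120) + 36) = -41*(121 + 36) = -41*157 = -6437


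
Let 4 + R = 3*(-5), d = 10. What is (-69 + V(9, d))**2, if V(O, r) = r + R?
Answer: 6084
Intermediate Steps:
R = -19 (R = -4 + 3*(-5) = -4 - 15 = -19)
V(O, r) = -19 + r (V(O, r) = r - 19 = -19 + r)
(-69 + V(9, d))**2 = (-69 + (-19 + 10))**2 = (-69 - 9)**2 = (-78)**2 = 6084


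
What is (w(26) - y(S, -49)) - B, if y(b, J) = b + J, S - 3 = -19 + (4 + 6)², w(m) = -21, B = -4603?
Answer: 4547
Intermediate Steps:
S = 84 (S = 3 + (-19 + (4 + 6)²) = 3 + (-19 + 10²) = 3 + (-19 + 100) = 3 + 81 = 84)
y(b, J) = J + b
(w(26) - y(S, -49)) - B = (-21 - (-49 + 84)) - 1*(-4603) = (-21 - 1*35) + 4603 = (-21 - 35) + 4603 = -56 + 4603 = 4547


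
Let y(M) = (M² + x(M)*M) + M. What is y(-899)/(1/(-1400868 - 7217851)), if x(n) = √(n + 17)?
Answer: -6957909086138 + 162712796001*I*√2 ≈ -6.9579e+12 + 2.3011e+11*I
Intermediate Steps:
x(n) = √(17 + n)
y(M) = M + M² + M*√(17 + M) (y(M) = (M² + √(17 + M)*M) + M = (M² + M*√(17 + M)) + M = M + M² + M*√(17 + M))
y(-899)/(1/(-1400868 - 7217851)) = (-899*(1 - 899 + √(17 - 899)))/(1/(-1400868 - 7217851)) = (-899*(1 - 899 + √(-882)))/(1/(-8618719)) = (-899*(1 - 899 + 21*I*√2))/(-1/8618719) = -899*(-898 + 21*I*√2)*(-8618719) = (807302 - 18879*I*√2)*(-8618719) = -6957909086138 + 162712796001*I*√2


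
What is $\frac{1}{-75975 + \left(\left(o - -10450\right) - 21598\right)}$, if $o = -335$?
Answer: $- \frac{1}{87458} \approx -1.1434 \cdot 10^{-5}$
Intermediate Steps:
$\frac{1}{-75975 + \left(\left(o - -10450\right) - 21598\right)} = \frac{1}{-75975 - 11483} = \frac{1}{-87458} = - \frac{1}{87458}$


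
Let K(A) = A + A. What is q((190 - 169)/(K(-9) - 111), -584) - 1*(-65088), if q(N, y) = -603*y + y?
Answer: 416656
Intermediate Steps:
K(A) = 2*A
q(N, y) = -602*y
q((190 - 169)/(K(-9) - 111), -584) - 1*(-65088) = -602*(-584) - 1*(-65088) = 351568 + 65088 = 416656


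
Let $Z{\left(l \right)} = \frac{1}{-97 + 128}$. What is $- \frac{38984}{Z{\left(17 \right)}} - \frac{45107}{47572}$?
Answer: $- \frac{57490997395}{47572} \approx -1.2085 \cdot 10^{6}$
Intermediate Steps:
$Z{\left(l \right)} = \frac{1}{31}$
$- \frac{38984}{Z{\left(17 \right)}} - \frac{45107}{47572} = - 38984 \frac{1}{\frac{1}{31}} - \frac{45107}{47572} = \left(-38984\right) 31 - \frac{45107}{47572} = -1208504 - \frac{45107}{47572} = - \frac{57490997395}{47572}$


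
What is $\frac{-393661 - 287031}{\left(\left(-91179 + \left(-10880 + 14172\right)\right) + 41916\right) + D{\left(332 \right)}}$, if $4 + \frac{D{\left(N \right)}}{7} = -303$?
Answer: $\frac{170173}{12030} \approx 14.146$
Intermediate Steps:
$D{\left(N \right)} = -2149$ ($D{\left(N \right)} = -28 + 7 \left(-303\right) = -28 - 2121 = -2149$)
$\frac{-393661 - 287031}{\left(\left(-91179 + \left(-10880 + 14172\right)\right) + 41916\right) + D{\left(332 \right)}} = \frac{-393661 - 287031}{\left(\left(-91179 + \left(-10880 + 14172\right)\right) + 41916\right) - 2149} = - \frac{680692}{\left(\left(-91179 + 3292\right) + 41916\right) - 2149} = - \frac{680692}{\left(-87887 + 41916\right) - 2149} = - \frac{680692}{-45971 - 2149} = - \frac{680692}{-48120} = \left(-680692\right) \left(- \frac{1}{48120}\right) = \frac{170173}{12030}$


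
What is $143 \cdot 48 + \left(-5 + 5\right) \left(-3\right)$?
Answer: $6864$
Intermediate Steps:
$143 \cdot 48 + \left(-5 + 5\right) \left(-3\right) = 6864 + 0 \left(-3\right) = 6864 + 0 = 6864$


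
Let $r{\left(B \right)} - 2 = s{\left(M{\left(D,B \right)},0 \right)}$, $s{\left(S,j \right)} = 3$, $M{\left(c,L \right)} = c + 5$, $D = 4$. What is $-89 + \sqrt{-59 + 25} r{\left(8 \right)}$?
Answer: $-89 + 5 i \sqrt{34} \approx -89.0 + 29.155 i$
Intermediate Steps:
$M{\left(c,L \right)} = 5 + c$
$r{\left(B \right)} = 5$ ($r{\left(B \right)} = 2 + 3 = 5$)
$-89 + \sqrt{-59 + 25} r{\left(8 \right)} = -89 + \sqrt{-59 + 25} \cdot 5 = -89 + \sqrt{-34} \cdot 5 = -89 + i \sqrt{34} \cdot 5 = -89 + 5 i \sqrt{34}$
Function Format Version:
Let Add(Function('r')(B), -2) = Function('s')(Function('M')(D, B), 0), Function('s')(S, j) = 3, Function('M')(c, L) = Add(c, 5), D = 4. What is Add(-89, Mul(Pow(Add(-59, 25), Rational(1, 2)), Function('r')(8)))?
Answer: Add(-89, Mul(5, I, Pow(34, Rational(1, 2)))) ≈ Add(-89.000, Mul(29.155, I))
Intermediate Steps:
Function('M')(c, L) = Add(5, c)
Function('r')(B) = 5 (Function('r')(B) = Add(2, 3) = 5)
Add(-89, Mul(Pow(Add(-59, 25), Rational(1, 2)), Function('r')(8))) = Add(-89, Mul(Pow(Add(-59, 25), Rational(1, 2)), 5)) = Add(-89, Mul(Pow(-34, Rational(1, 2)), 5)) = Add(-89, Mul(Mul(I, Pow(34, Rational(1, 2))), 5)) = Add(-89, Mul(5, I, Pow(34, Rational(1, 2))))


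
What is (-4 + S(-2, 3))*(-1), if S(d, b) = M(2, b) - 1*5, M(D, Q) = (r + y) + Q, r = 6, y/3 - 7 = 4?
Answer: -33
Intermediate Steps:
y = 33 (y = 21 + 3*4 = 21 + 12 = 33)
M(D, Q) = 39 + Q (M(D, Q) = (6 + 33) + Q = 39 + Q)
S(d, b) = 34 + b (S(d, b) = (39 + b) - 1*5 = (39 + b) - 5 = 34 + b)
(-4 + S(-2, 3))*(-1) = (-4 + (34 + 3))*(-1) = (-4 + 37)*(-1) = 33*(-1) = -33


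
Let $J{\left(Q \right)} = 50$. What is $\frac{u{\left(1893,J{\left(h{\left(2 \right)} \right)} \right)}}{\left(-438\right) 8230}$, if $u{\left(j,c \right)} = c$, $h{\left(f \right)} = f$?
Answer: $- \frac{5}{360474} \approx -1.3871 \cdot 10^{-5}$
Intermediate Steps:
$\frac{u{\left(1893,J{\left(h{\left(2 \right)} \right)} \right)}}{\left(-438\right) 8230} = \frac{50}{\left(-438\right) 8230} = \frac{50}{-3604740} = 50 \left(- \frac{1}{3604740}\right) = - \frac{5}{360474}$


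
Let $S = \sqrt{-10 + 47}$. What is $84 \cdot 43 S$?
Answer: $3612 \sqrt{37} \approx 21971.0$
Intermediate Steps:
$S = \sqrt{37} \approx 6.0828$
$84 \cdot 43 S = 84 \cdot 43 \sqrt{37} = 3612 \sqrt{37}$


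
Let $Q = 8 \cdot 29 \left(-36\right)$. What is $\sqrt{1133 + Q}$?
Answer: $i \sqrt{7219} \approx 84.965 i$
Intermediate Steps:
$Q = -8352$ ($Q = 232 \left(-36\right) = -8352$)
$\sqrt{1133 + Q} = \sqrt{1133 - 8352} = \sqrt{-7219} = i \sqrt{7219}$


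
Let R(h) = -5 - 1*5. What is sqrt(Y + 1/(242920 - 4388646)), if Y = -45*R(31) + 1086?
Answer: sqrt(26399299682883010)/4145726 ≈ 39.192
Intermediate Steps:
R(h) = -10 (R(h) = -5 - 5 = -10)
Y = 1536 (Y = -45*(-10) + 1086 = 450 + 1086 = 1536)
sqrt(Y + 1/(242920 - 4388646)) = sqrt(1536 + 1/(242920 - 4388646)) = sqrt(1536 + 1/(-4145726)) = sqrt(1536 - 1/4145726) = sqrt(6367835135/4145726) = sqrt(26399299682883010)/4145726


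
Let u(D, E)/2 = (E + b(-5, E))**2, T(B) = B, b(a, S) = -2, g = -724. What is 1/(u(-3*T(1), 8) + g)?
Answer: -1/652 ≈ -0.0015337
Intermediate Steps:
u(D, E) = 2*(-2 + E)**2 (u(D, E) = 2*(E - 2)**2 = 2*(-2 + E)**2)
1/(u(-3*T(1), 8) + g) = 1/(2*(-2 + 8)**2 - 724) = 1/(2*6**2 - 724) = 1/(2*36 - 724) = 1/(72 - 724) = 1/(-652) = -1/652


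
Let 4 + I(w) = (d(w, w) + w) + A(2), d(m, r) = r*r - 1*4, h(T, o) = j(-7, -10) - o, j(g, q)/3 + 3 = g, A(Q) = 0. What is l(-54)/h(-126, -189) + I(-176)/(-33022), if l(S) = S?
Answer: -1113186/875083 ≈ -1.2721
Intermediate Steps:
j(g, q) = -9 + 3*g
h(T, o) = -30 - o (h(T, o) = (-9 + 3*(-7)) - o = (-9 - 21) - o = -30 - o)
d(m, r) = -4 + r² (d(m, r) = r² - 4 = -4 + r²)
I(w) = -8 + w + w² (I(w) = -4 + (((-4 + w²) + w) + 0) = -4 + ((-4 + w + w²) + 0) = -4 + (-4 + w + w²) = -8 + w + w²)
l(-54)/h(-126, -189) + I(-176)/(-33022) = -54/(-30 - 1*(-189)) + (-8 - 176 + (-176)²)/(-33022) = -54/(-30 + 189) + (-8 - 176 + 30976)*(-1/33022) = -54/159 + 30792*(-1/33022) = -54*1/159 - 15396/16511 = -18/53 - 15396/16511 = -1113186/875083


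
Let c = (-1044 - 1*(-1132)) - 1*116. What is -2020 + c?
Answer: -2048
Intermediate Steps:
c = -28 (c = (-1044 + 1132) - 116 = 88 - 116 = -28)
-2020 + c = -2020 - 28 = -2048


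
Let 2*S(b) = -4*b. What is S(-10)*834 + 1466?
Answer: 18146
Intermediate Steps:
S(b) = -2*b (S(b) = (-4*b)/2 = -2*b)
S(-10)*834 + 1466 = -2*(-10)*834 + 1466 = 20*834 + 1466 = 16680 + 1466 = 18146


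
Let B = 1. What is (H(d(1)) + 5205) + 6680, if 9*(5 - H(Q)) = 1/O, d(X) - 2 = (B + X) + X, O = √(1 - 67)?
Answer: 11890 + I*√66/594 ≈ 11890.0 + 0.013677*I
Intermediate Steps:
O = I*√66 (O = √(-66) = I*√66 ≈ 8.124*I)
d(X) = 3 + 2*X (d(X) = 2 + ((1 + X) + X) = 2 + (1 + 2*X) = 3 + 2*X)
H(Q) = 5 + I*√66/594 (H(Q) = 5 - (-I*√66/66)/9 = 5 - (-1)*I*√66/594 = 5 + I*√66/594)
(H(d(1)) + 5205) + 6680 = ((5 + I*√66/594) + 5205) + 6680 = (5210 + I*√66/594) + 6680 = 11890 + I*√66/594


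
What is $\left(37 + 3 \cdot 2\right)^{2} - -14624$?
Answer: $16473$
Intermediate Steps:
$\left(37 + 3 \cdot 2\right)^{2} - -14624 = \left(37 + 6\right)^{2} + 14624 = 43^{2} + 14624 = 1849 + 14624 = 16473$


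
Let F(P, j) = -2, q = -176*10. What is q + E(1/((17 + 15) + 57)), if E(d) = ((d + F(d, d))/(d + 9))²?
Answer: -1132007711/643204 ≈ -1760.0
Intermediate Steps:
q = -1760
E(d) = (-2 + d)²/(9 + d)² (E(d) = ((d - 2)/(d + 9))² = ((-2 + d)/(9 + d))² = (-2 + d)²/(9 + d)²)
q + E(1/((17 + 15) + 57)) = -1760 + (-2 + 1/((17 + 15) + 57))²/(9 + 1/((17 + 15) + 57))² = -1760 + (-2 + 1/(32 + 57))²/(9 + 1/(32 + 57))² = -1760 + (-2 + 1/89)²/(9 + 1/89)² = -1760 + (-177/89)²/(802/89)² = -1760 + (31329/7921)*(7921/643204) = -1760 + 31329/643204 = -1132007711/643204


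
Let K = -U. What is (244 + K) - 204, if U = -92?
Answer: 132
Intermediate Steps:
K = 92 (K = -1*(-92) = 92)
(244 + K) - 204 = (244 + 92) - 204 = 336 - 204 = 132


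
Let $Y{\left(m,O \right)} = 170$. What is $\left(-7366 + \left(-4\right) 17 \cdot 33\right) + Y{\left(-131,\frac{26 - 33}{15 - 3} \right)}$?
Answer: $-9440$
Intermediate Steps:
$\left(-7366 + \left(-4\right) 17 \cdot 33\right) + Y{\left(-131,\frac{26 - 33}{15 - 3} \right)} = \left(-7366 + \left(-4\right) 17 \cdot 33\right) + 170 = \left(-7366 - 2244\right) + 170 = -9610 + 170 = -9440$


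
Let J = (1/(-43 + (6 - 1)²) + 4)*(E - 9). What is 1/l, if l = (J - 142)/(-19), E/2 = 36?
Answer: -38/213 ≈ -0.17840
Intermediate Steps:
E = 72 (E = 2*36 = 72)
J = 497/2 (J = (1/(-43 + (6 - 1)²) + 4)*(72 - 9) = (1/(-43 + 5²) + 4)*63 = (1/(-43 + 25) + 4)*63 = (1/(-18) + 4)*63 = (-1/18 + 4)*63 = (71/18)*63 = 497/2 ≈ 248.50)
l = -213/38 (l = (497/2 - 142)/(-19) = -1/19*213/2 = -213/38 ≈ -5.6053)
1/l = 1/(-213/38) = -38/213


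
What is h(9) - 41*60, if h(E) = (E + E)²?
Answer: -2136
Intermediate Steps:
h(E) = 4*E² (h(E) = (2*E)² = 4*E²)
h(9) - 41*60 = 4*9² - 41*60 = 4*81 - 2460 = 324 - 2460 = -2136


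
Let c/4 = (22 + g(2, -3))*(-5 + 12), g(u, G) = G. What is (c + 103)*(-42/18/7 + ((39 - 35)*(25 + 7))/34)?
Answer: 111125/51 ≈ 2178.9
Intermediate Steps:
c = 532 (c = 4*((22 - 3)*(-5 + 12)) = 4*(19*7) = 4*133 = 532)
(c + 103)*(-42/18/7 + ((39 - 35)*(25 + 7))/34) = (532 + 103)*(-42/18/7 + ((39 - 35)*(25 + 7))/34) = 635*(-42*1/18*(⅐) + (4*32)*(1/34)) = 635*(-7/3*⅐ + 128*(1/34)) = 635*(-⅓ + 64/17) = 635*(175/51) = 111125/51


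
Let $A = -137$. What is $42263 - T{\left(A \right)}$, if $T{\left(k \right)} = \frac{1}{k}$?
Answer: $\frac{5790032}{137} \approx 42263.0$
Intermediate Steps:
$42263 - T{\left(A \right)} = 42263 - \frac{1}{-137} = 42263 - - \frac{1}{137} = 42263 + \frac{1}{137} = \frac{5790032}{137}$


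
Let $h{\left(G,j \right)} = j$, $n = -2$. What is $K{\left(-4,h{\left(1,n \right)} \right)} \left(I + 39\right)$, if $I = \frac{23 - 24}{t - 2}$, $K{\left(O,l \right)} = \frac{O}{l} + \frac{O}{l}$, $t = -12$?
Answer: $\frac{1094}{7} \approx 156.29$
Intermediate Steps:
$K{\left(O,l \right)} = \frac{2 O}{l}$
$I = \frac{1}{14}$ ($I = \frac{23 - 24}{-12 - 2} = - \frac{1}{-14} = \left(-1\right) \left(- \frac{1}{14}\right) = \frac{1}{14} \approx 0.071429$)
$K{\left(-4,h{\left(1,n \right)} \right)} \left(I + 39\right) = 2 \left(-4\right) \frac{1}{-2} \left(\frac{1}{14} + 39\right) = 2 \left(-4\right) \left(- \frac{1}{2}\right) \frac{547}{14} = 4 \cdot \frac{547}{14} = \frac{1094}{7}$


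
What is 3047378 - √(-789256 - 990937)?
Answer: 3047378 - I*√1780193 ≈ 3.0474e+6 - 1334.2*I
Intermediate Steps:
3047378 - √(-789256 - 990937) = 3047378 - √(-1780193) = 3047378 - I*√1780193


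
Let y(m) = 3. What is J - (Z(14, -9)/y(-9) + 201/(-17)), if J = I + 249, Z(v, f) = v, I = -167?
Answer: 4547/51 ≈ 89.157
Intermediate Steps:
J = 82 (J = -167 + 249 = 82)
J - (Z(14, -9)/y(-9) + 201/(-17)) = 82 - (14/3 + 201/(-17)) = 82 - (14*(⅓) + 201*(-1/17)) = 82 - (14/3 - 201/17) = 82 - 1*(-365/51) = 82 + 365/51 = 4547/51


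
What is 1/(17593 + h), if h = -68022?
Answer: -1/50429 ≈ -1.9830e-5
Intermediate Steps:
1/(17593 + h) = 1/(17593 - 68022) = 1/(-50429) = -1/50429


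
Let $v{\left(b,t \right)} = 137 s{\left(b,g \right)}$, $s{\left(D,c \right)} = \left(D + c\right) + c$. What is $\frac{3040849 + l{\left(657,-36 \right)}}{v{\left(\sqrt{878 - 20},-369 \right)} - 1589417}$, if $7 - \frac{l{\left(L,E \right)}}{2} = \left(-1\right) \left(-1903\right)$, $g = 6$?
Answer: $- \frac{438377918551}{229182454157} - \frac{416076809 \sqrt{858}}{2521006995727} \approx -1.9176$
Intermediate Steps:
$s{\left(D,c \right)} = D + 2 c$
$v{\left(b,t \right)} = 1644 + 137 b$ ($v{\left(b,t \right)} = 137 \left(b + 2 \cdot 6\right) = 137 \left(b + 12\right) = 137 \left(12 + b\right) = 1644 + 137 b$)
$l{\left(L,E \right)} = -3792$ ($l{\left(L,E \right)} = 14 - 2 \left(\left(-1\right) \left(-1903\right)\right) = 14 - 3806 = -3792$)
$\frac{3040849 + l{\left(657,-36 \right)}}{v{\left(\sqrt{878 - 20},-369 \right)} - 1589417} = \frac{3040849 - 3792}{\left(1644 + 137 \sqrt{878 - 20}\right) - 1589417} = \frac{3037057}{\left(1644 + 137 \sqrt{858}\right) - 1589417} = \frac{3037057}{-1587773 + 137 \sqrt{858}}$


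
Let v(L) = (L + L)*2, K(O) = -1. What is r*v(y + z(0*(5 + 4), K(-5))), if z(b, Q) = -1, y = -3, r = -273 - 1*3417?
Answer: 59040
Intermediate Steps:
r = -3690 (r = -273 - 3417 = -3690)
v(L) = 4*L (v(L) = (2*L)*2 = 4*L)
r*v(y + z(0*(5 + 4), K(-5))) = -14760*(-3 - 1) = -14760*(-4) = -3690*(-16) = 59040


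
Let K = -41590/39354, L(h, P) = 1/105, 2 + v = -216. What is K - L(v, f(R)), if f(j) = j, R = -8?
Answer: -104912/98385 ≈ -1.0663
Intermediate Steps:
v = -218 (v = -2 - 216 = -218)
L(h, P) = 1/105
K = -20795/19677 (K = -41590*1/39354 = -20795/19677 ≈ -1.0568)
K - L(v, f(R)) = -20795/19677 - 1*1/105 = -20795/19677 - 1/105 = -104912/98385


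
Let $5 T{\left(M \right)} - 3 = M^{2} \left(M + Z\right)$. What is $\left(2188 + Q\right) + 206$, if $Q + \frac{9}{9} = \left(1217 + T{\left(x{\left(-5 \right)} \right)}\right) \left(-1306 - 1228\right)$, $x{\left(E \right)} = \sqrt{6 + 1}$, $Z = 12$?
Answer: $- \frac{15627883}{5} - \frac{17738 \sqrt{7}}{5} \approx -3.135 \cdot 10^{6}$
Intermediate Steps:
$x{\left(E \right)} = \sqrt{7}$
$T{\left(M \right)} = \frac{3}{5} + \frac{M^{2} \left(12 + M\right)}{5}$ ($T{\left(M \right)} = \frac{3}{5} + \frac{M^{2} \left(M + 12\right)}{5} = \frac{3}{5} + \frac{M^{2} \left(12 + M\right)}{5}$)
$Q = - \frac{15639853}{5} - \frac{17738 \sqrt{7}}{5}$ ($Q = -1 + \left(1217 + \left(\frac{3}{5} + \frac{\left(\sqrt{7}\right)^{3}}{5} + \frac{12 \left(\sqrt{7}\right)^{2}}{5}\right)\right) \left(-1306 - 1228\right) = -1 + \left(1217 + \left(\frac{3}{5} + \frac{7 \sqrt{7}}{5} + \frac{12}{5} \cdot 7\right)\right) \left(-2534\right) = -1 + \left(1217 + \left(\frac{3}{5} + \frac{7 \sqrt{7}}{5} + \frac{84}{5}\right)\right) \left(-2534\right) = -1 + \left(1217 + \left(\frac{87}{5} + \frac{7 \sqrt{7}}{5}\right)\right) \left(-2534\right) = -1 + \left(\frac{6172}{5} + \frac{7 \sqrt{7}}{5}\right) \left(-2534\right) = -1 - \left(\frac{15639848}{5} + \frac{17738 \sqrt{7}}{5}\right) = - \frac{15639853}{5} - \frac{17738 \sqrt{7}}{5} \approx -3.1374 \cdot 10^{6}$)
$\left(2188 + Q\right) + 206 = \left(2188 - \left(\frac{15639853}{5} + \frac{17738 \sqrt{7}}{5}\right)\right) + 206 = \left(- \frac{15628913}{5} - \frac{17738 \sqrt{7}}{5}\right) + 206 = - \frac{15627883}{5} - \frac{17738 \sqrt{7}}{5}$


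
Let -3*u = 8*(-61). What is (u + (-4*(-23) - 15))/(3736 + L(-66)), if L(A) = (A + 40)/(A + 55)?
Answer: 7909/123366 ≈ 0.064110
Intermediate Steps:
u = 488/3 (u = -8*(-61)/3 = -⅓*(-488) = 488/3 ≈ 162.67)
L(A) = (40 + A)/(55 + A)
(u + (-4*(-23) - 15))/(3736 + L(-66)) = (488/3 + (-4*(-23) - 15))/(3736 + (40 - 66)/(55 - 66)) = (488/3 + (92 - 15))/(3736 - 26/(-11)) = (488/3 + 77)/(3736 - 1/11*(-26)) = 719/(3*(3736 + 26/11)) = 719/(3*(41122/11)) = (719/3)*(11/41122) = 7909/123366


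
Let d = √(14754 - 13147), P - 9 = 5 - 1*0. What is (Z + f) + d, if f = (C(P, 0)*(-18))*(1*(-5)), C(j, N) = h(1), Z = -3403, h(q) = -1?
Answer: -3493 + √1607 ≈ -3452.9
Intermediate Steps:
P = 14 (P = 9 + (5 - 1*0) = 9 + (5 + 0) = 9 + 5 = 14)
d = √1607 ≈ 40.087
C(j, N) = -1
f = -90 (f = (-1*(-18))*(1*(-5)) = 18*(-5) = -90)
(Z + f) + d = (-3403 - 90) + √1607 = -3493 + √1607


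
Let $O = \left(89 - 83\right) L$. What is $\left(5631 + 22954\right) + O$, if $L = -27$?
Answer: $28423$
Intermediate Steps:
$O = -162$ ($O = \left(89 - 83\right) \left(-27\right) = 6 \left(-27\right) = -162$)
$\left(5631 + 22954\right) + O = \left(5631 + 22954\right) - 162 = 28585 - 162 = 28423$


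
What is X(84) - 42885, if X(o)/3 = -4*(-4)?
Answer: -42837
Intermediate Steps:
X(o) = 48 (X(o) = 3*(-4*(-4)) = 3*16 = 48)
X(84) - 42885 = 48 - 42885 = -42837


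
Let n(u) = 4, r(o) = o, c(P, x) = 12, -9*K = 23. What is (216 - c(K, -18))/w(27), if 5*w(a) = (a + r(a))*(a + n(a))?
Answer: 170/279 ≈ 0.60932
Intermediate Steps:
K = -23/9 (K = -1/9*23 = -23/9 ≈ -2.5556)
w(a) = 2*a*(4 + a)/5 (w(a) = ((a + a)*(a + 4))/5 = ((2*a)*(4 + a))/5 = (2*a*(4 + a))/5 = 2*a*(4 + a)/5)
(216 - c(K, -18))/w(27) = (216 - 1*12)/(((2/5)*27*(4 + 27))) = (216 - 12)/(((2/5)*27*31)) = 204/(1674/5) = 204*(5/1674) = 170/279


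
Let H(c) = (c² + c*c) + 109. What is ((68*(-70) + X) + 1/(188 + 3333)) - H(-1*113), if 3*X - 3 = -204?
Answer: -107298953/3521 ≈ -30474.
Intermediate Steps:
X = -67 (X = 1 + (⅓)*(-204) = 1 - 68 = -67)
H(c) = 109 + 2*c² (H(c) = (c² + c²) + 109 = 2*c² + 109 = 109 + 2*c²)
((68*(-70) + X) + 1/(188 + 3333)) - H(-1*113) = ((68*(-70) - 67) + 1/(188 + 3333)) - (109 + 2*(-1*113)²) = ((-4760 - 67) + 1/3521) - (109 + 2*(-113)²) = (-4827 + 1/3521) - (109 + 2*12769) = -16995866/3521 - (109 + 25538) = -16995866/3521 - 1*25647 = -16995866/3521 - 25647 = -107298953/3521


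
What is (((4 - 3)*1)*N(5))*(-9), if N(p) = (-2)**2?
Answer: -36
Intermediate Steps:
N(p) = 4
(((4 - 3)*1)*N(5))*(-9) = (((4 - 3)*1)*4)*(-9) = ((1*1)*4)*(-9) = (1*4)*(-9) = 4*(-9) = -36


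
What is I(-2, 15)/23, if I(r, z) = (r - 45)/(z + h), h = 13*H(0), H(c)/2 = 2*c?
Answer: -47/345 ≈ -0.13623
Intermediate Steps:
H(c) = 4*c (H(c) = 2*(2*c) = 4*c)
h = 0 (h = 13*(4*0) = 13*0 = 0)
I(r, z) = (-45 + r)/z (I(r, z) = (r - 45)/(z + 0) = (-45 + r)/z)
I(-2, 15)/23 = ((-45 - 2)/15)/23 = ((1/15)*(-47))/23 = (1/23)*(-47/15) = -47/345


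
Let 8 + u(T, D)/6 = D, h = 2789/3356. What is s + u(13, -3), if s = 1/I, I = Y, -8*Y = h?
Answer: -210922/2789 ≈ -75.626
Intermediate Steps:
h = 2789/3356 (h = 2789*(1/3356) = 2789/3356 ≈ 0.83105)
u(T, D) = -48 + 6*D
Y = -2789/26848 (Y = -⅛*2789/3356 = -2789/26848 ≈ -0.10388)
I = -2789/26848 ≈ -0.10388
s = -26848/2789 (s = 1/(-2789/26848) = -26848/2789 ≈ -9.6264)
s + u(13, -3) = -26848/2789 + (-48 + 6*(-3)) = -26848/2789 + (-48 - 18) = -26848/2789 - 66 = -210922/2789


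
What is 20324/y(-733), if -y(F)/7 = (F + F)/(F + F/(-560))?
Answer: -2840279/1960 ≈ -1449.1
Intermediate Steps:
y(F) = -7840/559 (y(F) = -7*(F + F)/(F + F/(-560)) = -7*2*F/(F + F*(-1/560)) = -7*2*F/(F - F/560) = -7*2*F/(559*F/560) = -7*2*F*560/(559*F) = -7*1120/559 = -7840/559)
20324/y(-733) = 20324/(-7840/559) = 20324*(-559/7840) = -2840279/1960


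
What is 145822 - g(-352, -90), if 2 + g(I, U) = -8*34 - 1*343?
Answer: 146439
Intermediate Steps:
g(I, U) = -617 (g(I, U) = -2 + (-8*34 - 1*343) = -2 + (-272 - 343) = -2 - 615 = -617)
145822 - g(-352, -90) = 145822 - 1*(-617) = 145822 + 617 = 146439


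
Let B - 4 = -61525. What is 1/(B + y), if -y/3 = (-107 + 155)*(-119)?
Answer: -1/44385 ≈ -2.2530e-5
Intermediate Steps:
B = -61521 (B = 4 - 61525 = -61521)
y = 17136 (y = -3*(-107 + 155)*(-119) = -144*(-119) = -3*(-5712) = 17136)
1/(B + y) = 1/(-61521 + 17136) = 1/(-44385) = -1/44385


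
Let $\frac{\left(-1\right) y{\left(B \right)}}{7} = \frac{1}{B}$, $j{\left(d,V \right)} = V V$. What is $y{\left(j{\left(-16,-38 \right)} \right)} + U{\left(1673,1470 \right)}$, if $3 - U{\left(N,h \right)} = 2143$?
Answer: $- \frac{3090167}{1444} \approx -2140.0$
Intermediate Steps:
$U{\left(N,h \right)} = -2140$ ($U{\left(N,h \right)} = 3 - 2143 = -2140$)
$j{\left(d,V \right)} = V^{2}$
$y{\left(B \right)} = - \frac{7}{B}$
$y{\left(j{\left(-16,-38 \right)} \right)} + U{\left(1673,1470 \right)} = - \frac{7}{\left(-38\right)^{2}} - 2140 = - \frac{7}{1444} - 2140 = - \frac{3090167}{1444}$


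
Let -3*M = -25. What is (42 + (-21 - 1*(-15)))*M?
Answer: 300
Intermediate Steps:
M = 25/3 (M = -⅓*(-25) = 25/3 ≈ 8.3333)
(42 + (-21 - 1*(-15)))*M = (42 + (-21 - 1*(-15)))*(25/3) = (42 + (-21 + 15))*(25/3) = (42 - 6)*(25/3) = 36*(25/3) = 300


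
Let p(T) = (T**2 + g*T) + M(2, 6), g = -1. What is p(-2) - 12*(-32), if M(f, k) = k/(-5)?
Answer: 1944/5 ≈ 388.80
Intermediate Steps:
M(f, k) = -k/5 (M(f, k) = k*(-1/5) = -k/5)
p(T) = -6/5 + T**2 - T (p(T) = (T**2 - T) - 1/5*6 = (T**2 - T) - 6/5 = -6/5 + T**2 - T)
p(-2) - 12*(-32) = (-6/5 + (-2)**2 - 1*(-2)) - 12*(-32) = (-6/5 + 4 + 2) + 384 = 24/5 + 384 = 1944/5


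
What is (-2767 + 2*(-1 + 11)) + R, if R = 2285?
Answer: -462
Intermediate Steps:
(-2767 + 2*(-1 + 11)) + R = (-2767 + 2*(-1 + 11)) + 2285 = (-2767 + 2*10) + 2285 = (-2767 + 20) + 2285 = -2747 + 2285 = -462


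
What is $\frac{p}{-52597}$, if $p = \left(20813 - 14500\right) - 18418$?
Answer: $\frac{12105}{52597} \approx 0.23015$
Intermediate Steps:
$p = -12105$ ($p = 6313 - 18418 = -12105$)
$\frac{p}{-52597} = - \frac{12105}{-52597} = \left(-12105\right) \left(- \frac{1}{52597}\right) = \frac{12105}{52597}$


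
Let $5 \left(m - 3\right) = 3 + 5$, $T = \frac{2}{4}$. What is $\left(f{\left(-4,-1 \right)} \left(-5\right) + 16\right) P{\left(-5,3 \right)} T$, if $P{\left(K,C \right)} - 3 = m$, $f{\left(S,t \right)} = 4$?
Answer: $- \frac{76}{5} \approx -15.2$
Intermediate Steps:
$T = \frac{1}{2}$ ($T = 2 \cdot \frac{1}{4} = \frac{1}{2} \approx 0.5$)
$m = \frac{23}{5}$ ($m = 3 + \frac{3 + 5}{5} = 3 + \frac{1}{5} \cdot 8 = 3 + \frac{8}{5} = \frac{23}{5} \approx 4.6$)
$P{\left(K,C \right)} = \frac{38}{5}$ ($P{\left(K,C \right)} = 3 + \frac{23}{5} = \frac{38}{5}$)
$\left(f{\left(-4,-1 \right)} \left(-5\right) + 16\right) P{\left(-5,3 \right)} T = \left(4 \left(-5\right) + 16\right) \frac{38}{5} \cdot \frac{1}{2} = \left(-20 + 16\right) \frac{19}{5} = \left(-4\right) \frac{19}{5} = - \frac{76}{5}$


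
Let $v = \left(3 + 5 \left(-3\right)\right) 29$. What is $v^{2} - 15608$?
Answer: $105496$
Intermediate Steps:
$v = -348$ ($v = \left(3 - 15\right) 29 = \left(-12\right) 29 = -348$)
$v^{2} - 15608 = \left(-348\right)^{2} - 15608 = 121104 - 15608 = 105496$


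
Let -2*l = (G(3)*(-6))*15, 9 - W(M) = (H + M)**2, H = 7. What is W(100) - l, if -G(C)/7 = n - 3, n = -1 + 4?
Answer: -11440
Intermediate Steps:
n = 3
W(M) = 9 - (7 + M)**2
G(C) = 0 (G(C) = -7*(3 - 3) = -7*0 = 0)
l = 0 (l = -0*(-6)*15/2 = -0*15 = -1/2*0 = 0)
W(100) - l = (9 - (7 + 100)**2) - 1*0 = (9 - 1*107**2) + 0 = (9 - 1*11449) + 0 = (9 - 11449) + 0 = -11440 + 0 = -11440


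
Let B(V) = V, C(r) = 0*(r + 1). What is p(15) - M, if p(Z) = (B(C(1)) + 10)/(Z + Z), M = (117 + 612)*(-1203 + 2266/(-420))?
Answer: 184993297/210 ≈ 8.8092e+5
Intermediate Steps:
C(r) = 0 (C(r) = 0*(1 + r) = 0)
M = -61664409/70 (M = 729*(-1203 + 2266*(-1/420)) = 729*(-1203 - 1133/210) = 729*(-253763/210) = -61664409/70 ≈ -8.8092e+5)
p(Z) = 5/Z (p(Z) = (0 + 10)/(Z + Z) = 10/((2*Z)) = 10*(1/(2*Z)) = 5/Z)
p(15) - M = 5/15 - 1*(-61664409/70) = 5*(1/15) + 61664409/70 = ⅓ + 61664409/70 = 184993297/210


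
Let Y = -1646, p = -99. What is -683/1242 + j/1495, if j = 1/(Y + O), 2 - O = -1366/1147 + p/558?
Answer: -167289229691/304206543810 ≈ -0.54992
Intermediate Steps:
O = 7727/2294 (O = 2 - (-1366/1147 - 99/558) = 2 - (-1366*1/1147 - 99*1/558) = 2 - (-1366/1147 - 11/62) = 2 - 1*(-3139/2294) = 2 + 3139/2294 = 7727/2294 ≈ 3.3684)
j = -2294/3768197 (j = 1/(-1646 + 7727/2294) = 1/(-3768197/2294) = -2294/3768197 ≈ -0.00060878)
-683/1242 + j/1495 = -683/1242 - 2294/3768197/1495 = -683*1/1242 - 2294/3768197*1/1495 = -683/1242 - 2294/5633454515 = -167289229691/304206543810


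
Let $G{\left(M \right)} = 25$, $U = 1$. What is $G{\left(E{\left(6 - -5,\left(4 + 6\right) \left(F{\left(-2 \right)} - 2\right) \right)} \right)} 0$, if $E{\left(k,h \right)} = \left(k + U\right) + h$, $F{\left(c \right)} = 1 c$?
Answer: $0$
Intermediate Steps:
$F{\left(c \right)} = c$
$E{\left(k,h \right)} = 1 + h + k$ ($E{\left(k,h \right)} = \left(k + 1\right) + h = \left(1 + k\right) + h = 1 + h + k$)
$G{\left(E{\left(6 - -5,\left(4 + 6\right) \left(F{\left(-2 \right)} - 2\right) \right)} \right)} 0 = 25 \cdot 0 = 0$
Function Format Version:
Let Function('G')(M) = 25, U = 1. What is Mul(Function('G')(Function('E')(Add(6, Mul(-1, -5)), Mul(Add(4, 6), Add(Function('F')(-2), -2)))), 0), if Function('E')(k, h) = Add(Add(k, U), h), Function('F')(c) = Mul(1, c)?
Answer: 0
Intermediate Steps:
Function('F')(c) = c
Function('E')(k, h) = Add(1, h, k) (Function('E')(k, h) = Add(Add(k, 1), h) = Add(Add(1, k), h) = Add(1, h, k))
Mul(Function('G')(Function('E')(Add(6, Mul(-1, -5)), Mul(Add(4, 6), Add(Function('F')(-2), -2)))), 0) = Mul(25, 0) = 0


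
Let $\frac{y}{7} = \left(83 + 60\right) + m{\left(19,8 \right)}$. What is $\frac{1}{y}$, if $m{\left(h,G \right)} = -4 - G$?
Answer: $\frac{1}{917} \approx 0.0010905$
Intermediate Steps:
$y = 917$ ($y = 7 \left(\left(83 + 60\right) - 12\right) = 7 \left(143 - 12\right) = 7 \cdot 131 = 917$)
$\frac{1}{y} = \frac{1}{917}$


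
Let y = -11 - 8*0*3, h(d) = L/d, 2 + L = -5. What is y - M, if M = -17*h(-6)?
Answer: 53/6 ≈ 8.8333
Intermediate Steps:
L = -7 (L = -2 - 5 = -7)
h(d) = -7/d
M = -119/6 (M = -(-119)/(-6) = -(-119)*(-1)/6 = -17*7/6 = -119/6 ≈ -19.833)
y = -11 (y = -11 + 0*3 = -11 + 0 = -11)
y - M = -11 - 1*(-119/6) = -11 + 119/6 = 53/6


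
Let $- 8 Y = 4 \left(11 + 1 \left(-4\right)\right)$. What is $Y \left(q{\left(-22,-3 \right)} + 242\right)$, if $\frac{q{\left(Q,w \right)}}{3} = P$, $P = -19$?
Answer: $- \frac{1295}{2} \approx -647.5$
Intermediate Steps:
$q{\left(Q,w \right)} = -57$ ($q{\left(Q,w \right)} = 3 \left(-19\right) = -57$)
$Y = - \frac{7}{2}$ ($Y = - \frac{4 \left(11 + 1 \left(-4\right)\right)}{8} = - \frac{4 \left(11 - 4\right)}{8} = - \frac{4 \cdot 7}{8} = \left(- \frac{1}{8}\right) 28 = - \frac{7}{2} \approx -3.5$)
$Y \left(q{\left(-22,-3 \right)} + 242\right) = - \frac{7 \left(-57 + 242\right)}{2} = \left(- \frac{7}{2}\right) 185 = - \frac{1295}{2}$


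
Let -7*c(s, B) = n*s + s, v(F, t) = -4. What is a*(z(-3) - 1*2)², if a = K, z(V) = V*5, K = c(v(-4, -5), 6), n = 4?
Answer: 5780/7 ≈ 825.71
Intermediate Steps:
c(s, B) = -5*s/7 (c(s, B) = -(4*s + s)/7 = -5*s/7)
K = 20/7 (K = -5/7*(-4) = 20/7 ≈ 2.8571)
z(V) = 5*V
a = 20/7 ≈ 2.8571
a*(z(-3) - 1*2)² = 20*(5*(-3) - 1*2)²/7 = 20*(-15 - 2)²/7 = (20/7)*(-17)² = (20/7)*289 = 5780/7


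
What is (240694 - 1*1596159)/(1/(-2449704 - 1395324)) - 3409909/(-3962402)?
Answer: 20651250222671613949/3962402 ≈ 5.2118e+12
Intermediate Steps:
(240694 - 1*1596159)/(1/(-2449704 - 1395324)) - 3409909/(-3962402) = (240694 - 1596159)/(1/(-3845028)) - 3409909*(-1/3962402) = -1355465/(-1/3845028) + 3409909/3962402 = -1355465*(-3845028) + 3409909/3962402 = 5211800878020 + 3409909/3962402 = 20651250222671613949/3962402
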